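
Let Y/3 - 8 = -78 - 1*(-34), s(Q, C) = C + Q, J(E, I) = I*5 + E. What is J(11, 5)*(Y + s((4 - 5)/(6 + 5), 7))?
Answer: -40032/11 ≈ -3639.3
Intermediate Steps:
J(E, I) = E + 5*I (J(E, I) = 5*I + E = E + 5*I)
Y = -108 (Y = 24 + 3*(-78 - 1*(-34)) = 24 + 3*(-78 + 34) = 24 + 3*(-44) = 24 - 132 = -108)
J(11, 5)*(Y + s((4 - 5)/(6 + 5), 7)) = (11 + 5*5)*(-108 + (7 + (4 - 5)/(6 + 5))) = (11 + 25)*(-108 + (7 - 1/11)) = 36*(-108 + (7 - 1*1/11)) = 36*(-108 + (7 - 1/11)) = 36*(-108 + 76/11) = 36*(-1112/11) = -40032/11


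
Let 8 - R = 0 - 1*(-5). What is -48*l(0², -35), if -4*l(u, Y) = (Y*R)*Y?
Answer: 44100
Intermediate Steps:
R = 3 (R = 8 - (0 - 1*(-5)) = 8 - (0 + 5) = 8 - 1*5 = 8 - 5 = 3)
l(u, Y) = -3*Y²/4 (l(u, Y) = -Y*3*Y/4 = -3*Y*Y/4 = -3*Y²/4)
-48*l(0², -35) = -(-36)*(-35)² = -(-36)*1225 = -48*(-3675/4) = 44100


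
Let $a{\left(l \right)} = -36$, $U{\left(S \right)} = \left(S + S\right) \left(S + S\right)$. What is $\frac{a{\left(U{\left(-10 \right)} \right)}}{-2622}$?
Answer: $\frac{6}{437} \approx 0.01373$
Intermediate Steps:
$U{\left(S \right)} = 4 S^{2}$ ($U{\left(S \right)} = 2 S 2 S = 4 S^{2}$)
$\frac{a{\left(U{\left(-10 \right)} \right)}}{-2622} = - \frac{36}{-2622} = \left(-36\right) \left(- \frac{1}{2622}\right) = \frac{6}{437}$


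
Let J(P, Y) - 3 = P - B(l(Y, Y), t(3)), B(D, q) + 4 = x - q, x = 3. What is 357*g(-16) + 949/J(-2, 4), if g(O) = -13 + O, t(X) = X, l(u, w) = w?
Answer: -50816/5 ≈ -10163.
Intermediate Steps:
B(D, q) = -1 - q (B(D, q) = -4 + (3 - q) = -1 - q)
J(P, Y) = 7 + P (J(P, Y) = 3 + (P - (-1 - 1*3)) = 3 + (P - (-1 - 3)) = 3 + (P - 1*(-4)) = 3 + (P + 4) = 3 + (4 + P) = 7 + P)
357*g(-16) + 949/J(-2, 4) = 357*(-13 - 16) + 949/(7 - 2) = 357*(-29) + 949/5 = -10353 + 949*(⅕) = -10353 + 949/5 = -50816/5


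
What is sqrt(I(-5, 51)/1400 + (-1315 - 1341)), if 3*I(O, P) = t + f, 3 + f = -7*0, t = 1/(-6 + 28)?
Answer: 17*I*sqrt(196161735)/4620 ≈ 51.536*I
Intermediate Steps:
t = 1/22 ≈ 0.045455
f = -3 (f = -3 - 7*0 = -3 + 0 = -3)
I(O, P) = -65/66 (I(O, P) = (1/22 - 3)/3 = (1/3)*(-65/22) = -65/66)
sqrt(I(-5, 51)/1400 + (-1315 - 1341)) = sqrt(-65/66/1400 + (-1315 - 1341)) = sqrt(-65/66*1/1400 - 2656) = sqrt(-13/18480 - 2656) = sqrt(-49082893/18480) = 17*I*sqrt(196161735)/4620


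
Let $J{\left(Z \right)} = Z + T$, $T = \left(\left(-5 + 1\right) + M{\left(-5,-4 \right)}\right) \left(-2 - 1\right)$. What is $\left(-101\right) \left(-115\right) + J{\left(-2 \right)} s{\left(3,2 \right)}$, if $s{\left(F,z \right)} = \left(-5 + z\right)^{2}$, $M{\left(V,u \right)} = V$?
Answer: $11840$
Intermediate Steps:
$T = 27$ ($T = \left(\left(-5 + 1\right) - 5\right) \left(-2 - 1\right) = \left(-4 - 5\right) \left(-3\right) = \left(-9\right) \left(-3\right) = 27$)
$J{\left(Z \right)} = 27 + Z$ ($J{\left(Z \right)} = Z + 27 = 27 + Z$)
$\left(-101\right) \left(-115\right) + J{\left(-2 \right)} s{\left(3,2 \right)} = \left(-101\right) \left(-115\right) + \left(27 - 2\right) \left(-5 + 2\right)^{2} = 11615 + 25 \left(-3\right)^{2} = 11615 + 25 \cdot 9 = 11615 + 225 = 11840$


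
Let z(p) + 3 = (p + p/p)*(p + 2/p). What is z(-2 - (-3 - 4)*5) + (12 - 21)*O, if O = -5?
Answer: 38480/33 ≈ 1166.1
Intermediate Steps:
z(p) = -3 + (1 + p)*(p + 2/p) (z(p) = -3 + (p + p/p)*(p + 2/p) = -3 + (p + 1)*(p + 2/p) = -3 + (1 + p)*(p + 2/p))
z(-2 - (-3 - 4)*5) + (12 - 21)*O = (-1 + (-2 - (-3 - 4)*5) + (-2 - (-3 - 4)*5)² + 2/(-2 - (-3 - 4)*5)) + (12 - 21)*(-5) = (-1 + (-2 - (-7)*5) + (-2 - (-7)*5)² + 2/(-2 - (-7)*5)) - 9*(-5) = (-1 + (-2 - 1*(-35)) + (-2 - 1*(-35))² + 2/(-2 - 1*(-35))) + 45 = (-1 + (-2 + 35) + (-2 + 35)² + 2/(-2 + 35)) + 45 = (-1 + 33 + 33² + 2/33) + 45 = (-1 + 33 + 1089 + 2*(1/33)) + 45 = (-1 + 33 + 1089 + 2/33) + 45 = 36995/33 + 45 = 38480/33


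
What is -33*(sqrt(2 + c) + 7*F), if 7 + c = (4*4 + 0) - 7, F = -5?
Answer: 1089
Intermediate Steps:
c = 2 (c = -7 + ((4*4 + 0) - 7) = -7 + ((16 + 0) - 7) = -7 + (16 - 7) = -7 + 9 = 2)
-33*(sqrt(2 + c) + 7*F) = -33*(sqrt(2 + 2) + 7*(-5)) = -33*(sqrt(4) - 35) = -33*(2 - 35) = -33*(-33) = 1089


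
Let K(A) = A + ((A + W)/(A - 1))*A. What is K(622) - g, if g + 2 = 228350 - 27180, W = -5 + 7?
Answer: -41383646/207 ≈ -1.9992e+5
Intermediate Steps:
W = 2
g = 201168 (g = -2 + (228350 - 27180) = -2 + 201170 = 201168)
K(A) = A + A*(2 + A)/(-1 + A) (K(A) = A + ((A + 2)/(A - 1))*A = A + ((2 + A)/(-1 + A))*A = A + A*(2 + A)/(-1 + A))
K(622) - g = 622*(1 + 2*622)/(-1 + 622) - 1*201168 = 622*(1 + 1244)/621 - 201168 = 622*(1/621)*1245 - 201168 = 258130/207 - 201168 = -41383646/207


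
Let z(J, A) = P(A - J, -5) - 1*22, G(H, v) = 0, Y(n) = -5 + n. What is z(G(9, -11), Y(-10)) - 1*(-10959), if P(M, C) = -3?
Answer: 10934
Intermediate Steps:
z(J, A) = -25 (z(J, A) = -3 - 1*22 = -3 - 22 = -25)
z(G(9, -11), Y(-10)) - 1*(-10959) = -25 - 1*(-10959) = -25 + 10959 = 10934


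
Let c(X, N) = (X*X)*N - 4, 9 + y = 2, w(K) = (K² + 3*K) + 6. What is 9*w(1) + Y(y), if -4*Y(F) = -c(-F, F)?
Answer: 13/4 ≈ 3.2500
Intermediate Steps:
w(K) = 6 + K² + 3*K
y = -7 (y = -9 + 2 = -7)
c(X, N) = -4 + N*X² (c(X, N) = X²*N - 4 = N*X² - 4 = -4 + N*X²)
Y(F) = -1 + F³/4 (Y(F) = -(-1)*(-4 + F*(-F)²)/4 = -(-1)*(-4 + F*F²)/4 = -(-1)*(-4 + F³)/4 = -(4 - F³)/4 = -1 + F³/4)
9*w(1) + Y(y) = 9*(6 + 1² + 3*1) + (-1 + (¼)*(-7)³) = 9*(6 + 1 + 3) + (-1 + (¼)*(-343)) = 9*10 + (-1 - 343/4) = 90 - 347/4 = 13/4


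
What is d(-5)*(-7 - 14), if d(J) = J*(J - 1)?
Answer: -630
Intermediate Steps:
d(J) = J*(-1 + J)
d(-5)*(-7 - 14) = (-5*(-1 - 5))*(-7 - 14) = -5*(-6)*(-21) = 30*(-21) = -630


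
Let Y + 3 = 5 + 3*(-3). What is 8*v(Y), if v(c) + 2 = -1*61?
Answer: -504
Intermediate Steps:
Y = -7 (Y = -3 + (5 + 3*(-3)) = -3 + (5 - 9) = -3 - 4 = -7)
v(c) = -63 (v(c) = -2 - 1*61 = -2 - 61 = -63)
8*v(Y) = 8*(-63) = -504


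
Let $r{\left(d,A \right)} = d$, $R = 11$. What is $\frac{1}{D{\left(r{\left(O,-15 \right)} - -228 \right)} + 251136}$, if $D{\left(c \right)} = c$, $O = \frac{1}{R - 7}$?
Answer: $\frac{4}{1005457} \approx 3.9783 \cdot 10^{-6}$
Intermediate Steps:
$O = \frac{1}{4}$ ($O = \frac{1}{11 - 7} = \frac{1}{4} \approx 0.25$)
$\frac{1}{D{\left(r{\left(O,-15 \right)} - -228 \right)} + 251136} = \frac{1}{\left(\frac{1}{4} - -228\right) + 251136} = \frac{1}{\left(\frac{1}{4} + 228\right) + 251136} = \frac{1}{\frac{913}{4} + 251136} = \frac{1}{\frac{1005457}{4}} = \frac{4}{1005457}$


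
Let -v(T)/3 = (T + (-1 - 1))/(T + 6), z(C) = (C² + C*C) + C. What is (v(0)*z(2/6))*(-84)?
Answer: -140/3 ≈ -46.667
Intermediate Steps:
z(C) = C + 2*C² (z(C) = (C² + C²) + C = 2*C² + C = C + 2*C²)
v(T) = -3*(-2 + T)/(6 + T) (v(T) = -3*(T + (-1 - 1))/(T + 6) = -3*(T - 2)/(6 + T) = -3*(-2 + T)/(6 + T))
(v(0)*z(2/6))*(-84) = ((3*(2 - 1*0)/(6 + 0))*((2/6)*(1 + 2*(2/6))))*(-84) = ((3*(2 + 0)/6)*((2*(⅙))*(1 + 2*(2*(⅙)))))*(-84) = ((3*(⅙)*2)*((1 + 2*(⅓))/3))*(-84) = (1*((1 + ⅔)/3))*(-84) = (1*((⅓)*(5/3)))*(-84) = (1*(5/9))*(-84) = (5/9)*(-84) = -140/3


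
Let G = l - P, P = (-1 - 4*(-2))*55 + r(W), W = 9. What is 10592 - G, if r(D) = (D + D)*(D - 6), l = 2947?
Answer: 8084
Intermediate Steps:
r(D) = 2*D*(-6 + D) (r(D) = (2*D)*(-6 + D) = 2*D*(-6 + D))
P = 439 (P = (-1 - 4*(-2))*55 + 2*9*(-6 + 9) = (-1 + 8)*55 + 2*9*3 = 7*55 + 54 = 385 + 54 = 439)
G = 2508 (G = 2947 - 1*439 = 2947 - 439 = 2508)
10592 - G = 10592 - 1*2508 = 10592 - 2508 = 8084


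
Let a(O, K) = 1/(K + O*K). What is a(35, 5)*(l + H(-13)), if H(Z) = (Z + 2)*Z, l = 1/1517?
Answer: 54233/68265 ≈ 0.79445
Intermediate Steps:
l = 1/1517 ≈ 0.00065920
a(O, K) = 1/(K + K*O)
H(Z) = Z*(2 + Z) (H(Z) = (2 + Z)*Z = Z*(2 + Z))
a(35, 5)*(l + H(-13)) = (1/(5*(1 + 35)))*(1/1517 - 13*(2 - 13)) = ((⅕)/36)*(1/1517 - 13*(-11)) = ((⅕)*(1/36))*(1/1517 + 143) = (1/180)*(216932/1517) = 54233/68265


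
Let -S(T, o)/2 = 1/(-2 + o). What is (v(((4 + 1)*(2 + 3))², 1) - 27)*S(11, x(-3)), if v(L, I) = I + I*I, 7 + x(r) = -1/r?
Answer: -75/13 ≈ -5.7692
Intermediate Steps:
x(r) = -7 - 1/r
S(T, o) = -2/(-2 + o)
v(L, I) = I + I²
(v(((4 + 1)*(2 + 3))², 1) - 27)*S(11, x(-3)) = (1*(1 + 1) - 27)*(-2/(-2 + (-7 - 1/(-3)))) = (1*2 - 27)*(-2/(-2 + (-7 - 1*(-⅓)))) = (2 - 27)*(-2/(-2 + (-7 + ⅓))) = -(-50)/(-2 - 20/3) = -(-50)/(-26/3) = -(-50)*(-3)/26 = -25*3/13 = -75/13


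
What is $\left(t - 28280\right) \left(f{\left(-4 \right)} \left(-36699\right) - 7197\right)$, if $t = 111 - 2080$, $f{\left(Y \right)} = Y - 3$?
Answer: $-7553054304$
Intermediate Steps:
$f{\left(Y \right)} = -3 + Y$ ($f{\left(Y \right)} = Y - 3 = -3 + Y$)
$t = -1969$ ($t = 111 - 2080 = -1969$)
$\left(t - 28280\right) \left(f{\left(-4 \right)} \left(-36699\right) - 7197\right) = \left(-1969 - 28280\right) \left(\left(-3 - 4\right) \left(-36699\right) - 7197\right) = - 30249 \left(\left(-7\right) \left(-36699\right) - 7197\right) = - 30249 \left(256893 - 7197\right) = \left(-30249\right) 249696 = -7553054304$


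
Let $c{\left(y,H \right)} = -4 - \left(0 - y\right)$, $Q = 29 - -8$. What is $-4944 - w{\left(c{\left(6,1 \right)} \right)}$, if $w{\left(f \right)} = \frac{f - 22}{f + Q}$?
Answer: $- \frac{192796}{39} \approx -4943.5$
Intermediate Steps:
$Q = 37$ ($Q = 29 + 8 = 37$)
$c{\left(y,H \right)} = -4 + y$ ($c{\left(y,H \right)} = -4 - - y = -4 + y$)
$w{\left(f \right)} = \frac{-22 + f}{37 + f}$ ($w{\left(f \right)} = \frac{f - 22}{f + 37} = \frac{-22 + f}{37 + f}$)
$-4944 - w{\left(c{\left(6,1 \right)} \right)} = -4944 - \frac{-22 + \left(-4 + 6\right)}{37 + \left(-4 + 6\right)} = -4944 - \frac{-22 + 2}{37 + 2} = -4944 - \frac{1}{39} \left(-20\right) = -4944 - - \frac{20}{39} = -4944 + \frac{20}{39} = - \frac{192796}{39}$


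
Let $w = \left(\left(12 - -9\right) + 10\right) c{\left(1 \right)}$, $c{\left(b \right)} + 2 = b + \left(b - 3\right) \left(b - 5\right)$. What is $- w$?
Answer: $-217$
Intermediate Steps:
$c{\left(b \right)} = -2 + b + \left(-5 + b\right) \left(-3 + b\right)$ ($c{\left(b \right)} = -2 + \left(b + \left(b - 3\right) \left(b - 5\right)\right) = -2 + \left(b + \left(-3 + b\right) \left(-5 + b\right)\right) = -2 + \left(b + \left(-5 + b\right) \left(-3 + b\right)\right) = -2 + b + \left(-5 + b\right) \left(-3 + b\right)$)
$w = 217$ ($w = \left(\left(12 - -9\right) + 10\right) \left(13 + 1^{2} - 7\right) = \left(\left(12 + 9\right) + 10\right) \left(13 + 1 - 7\right) = \left(21 + 10\right) 7 = 31 \cdot 7 = 217$)
$- w = \left(-1\right) 217 = -217$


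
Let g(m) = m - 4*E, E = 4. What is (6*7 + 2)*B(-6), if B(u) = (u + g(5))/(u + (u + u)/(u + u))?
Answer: 748/5 ≈ 149.60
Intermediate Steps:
g(m) = -16 + m (g(m) = m - 4*4 = m - 16 = -16 + m)
B(u) = (-11 + u)/(1 + u) (B(u) = (u + (-16 + 5))/(u + (u + u)/(u + u)) = (u - 11)/(u + (2*u)/((2*u))) = (-11 + u)/(u + (2*u)*(1/(2*u))) = (-11 + u)/(u + 1) = (-11 + u)/(1 + u))
(6*7 + 2)*B(-6) = (6*7 + 2)*((-11 - 6)/(1 - 6)) = (42 + 2)*(-17/(-5)) = 44*(-1/5*(-17)) = 44*(17/5) = 748/5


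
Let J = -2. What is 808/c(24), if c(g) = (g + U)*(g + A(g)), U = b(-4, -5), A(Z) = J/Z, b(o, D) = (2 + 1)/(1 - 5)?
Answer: 12928/8897 ≈ 1.4531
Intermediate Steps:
b(o, D) = -¾ (b(o, D) = 3/(-4) = 3*(-¼) = -¾)
A(Z) = -2/Z
U = -¾ ≈ -0.75000
c(g) = (-¾ + g)*(g - 2/g) (c(g) = (g - ¾)*(g - 2/g) = (-¾ + g)*(g - 2/g))
808/c(24) = 808/(-2 + 24² - ¾*24 + (3/2)/24) = 808/(-2 + 576 - 18 + (3/2)*(1/24)) = 808/(-2 + 576 - 18 + 1/16) = 808/(8897/16) = 808*(16/8897) = 12928/8897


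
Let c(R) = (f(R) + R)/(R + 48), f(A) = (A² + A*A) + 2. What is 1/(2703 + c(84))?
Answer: 66/185497 ≈ 0.00035580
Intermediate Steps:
f(A) = 2 + 2*A² (f(A) = (A² + A²) + 2 = 2*A² + 2 = 2 + 2*A²)
c(R) = (2 + R + 2*R²)/(48 + R) (c(R) = ((2 + 2*R²) + R)/(R + 48) = (2 + R + 2*R²)/(48 + R))
1/(2703 + c(84)) = 1/(2703 + (2 + 84 + 2*84²)/(48 + 84)) = 1/(2703 + (2 + 84 + 2*7056)/132) = 1/(2703 + (2 + 84 + 14112)/132) = 1/(2703 + (1/132)*14198) = 1/(2703 + 7099/66) = 1/(185497/66) = 66/185497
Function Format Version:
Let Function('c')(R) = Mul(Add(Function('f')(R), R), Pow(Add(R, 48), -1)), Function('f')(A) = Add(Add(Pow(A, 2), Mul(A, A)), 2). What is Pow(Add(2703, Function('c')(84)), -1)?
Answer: Rational(66, 185497) ≈ 0.00035580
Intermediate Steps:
Function('f')(A) = Add(2, Mul(2, Pow(A, 2))) (Function('f')(A) = Add(Add(Pow(A, 2), Pow(A, 2)), 2) = Add(Mul(2, Pow(A, 2)), 2) = Add(2, Mul(2, Pow(A, 2))))
Function('c')(R) = Mul(Pow(Add(48, R), -1), Add(2, R, Mul(2, Pow(R, 2)))) (Function('c')(R) = Mul(Add(Add(2, Mul(2, Pow(R, 2))), R), Pow(Add(R, 48), -1)) = Mul(Add(2, R, Mul(2, Pow(R, 2))), Pow(Add(48, R), -1)) = Mul(Pow(Add(48, R), -1), Add(2, R, Mul(2, Pow(R, 2)))))
Pow(Add(2703, Function('c')(84)), -1) = Pow(Add(2703, Mul(Pow(Add(48, 84), -1), Add(2, 84, Mul(2, Pow(84, 2))))), -1) = Pow(Add(2703, Mul(Pow(132, -1), Add(2, 84, Mul(2, 7056)))), -1) = Pow(Add(2703, Mul(Rational(1, 132), Add(2, 84, 14112))), -1) = Pow(Add(2703, Mul(Rational(1, 132), 14198)), -1) = Pow(Add(2703, Rational(7099, 66)), -1) = Pow(Rational(185497, 66), -1) = Rational(66, 185497)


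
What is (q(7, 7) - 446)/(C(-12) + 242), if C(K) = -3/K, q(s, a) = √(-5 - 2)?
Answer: -1784/969 + 4*I*√7/969 ≈ -1.8411 + 0.010922*I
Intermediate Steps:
q(s, a) = I*√7 (q(s, a) = √(-7) = I*√7)
(q(7, 7) - 446)/(C(-12) + 242) = (I*√7 - 446)/(-3/(-12) + 242) = (-446 + I*√7)/(-3*(-1/12) + 242) = (-446 + I*√7)/(¼ + 242) = (-446 + I*√7)/(969/4) = (-446 + I*√7)*(4/969) = -1784/969 + 4*I*√7/969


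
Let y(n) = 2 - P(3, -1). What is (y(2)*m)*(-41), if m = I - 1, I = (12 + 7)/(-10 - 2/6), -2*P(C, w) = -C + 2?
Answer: 5412/31 ≈ 174.58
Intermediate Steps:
P(C, w) = -1 + C/2 (P(C, w) = -(-C + 2)/2 = -(2 - C)/2 = -1 + C/2)
I = -57/31 (I = 19/(-10 - 2*⅙) = 19/(-10 - ⅓) = 19/(-31/3) = 19*(-3/31) = -57/31 ≈ -1.8387)
y(n) = 3/2 (y(n) = 2 - (-1 + (½)*3) = 2 - (-1 + 3/2) = 2 - 1*½ = 2 - ½ = 3/2)
m = -88/31 (m = -57/31 - 1 = -88/31 ≈ -2.8387)
(y(2)*m)*(-41) = ((3/2)*(-88/31))*(-41) = -132/31*(-41) = 5412/31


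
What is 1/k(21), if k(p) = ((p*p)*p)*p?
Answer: 1/194481 ≈ 5.1419e-6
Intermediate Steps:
k(p) = p⁴ (k(p) = (p²*p)*p = p³*p = p⁴)
1/k(21) = 1/(21⁴) = 1/194481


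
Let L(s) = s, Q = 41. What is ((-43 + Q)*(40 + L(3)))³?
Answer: -636056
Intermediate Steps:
((-43 + Q)*(40 + L(3)))³ = ((-43 + 41)*(40 + 3))³ = (-2*43)³ = (-86)³ = -636056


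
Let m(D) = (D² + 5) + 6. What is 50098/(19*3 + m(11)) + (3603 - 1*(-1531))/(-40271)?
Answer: 288075176/1087317 ≈ 264.94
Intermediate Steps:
m(D) = 11 + D² (m(D) = (5 + D²) + 6 = 11 + D²)
50098/(19*3 + m(11)) + (3603 - 1*(-1531))/(-40271) = 50098/(19*3 + (11 + 11²)) + (3603 - 1*(-1531))/(-40271) = 50098/(57 + (11 + 121)) + (3603 + 1531)*(-1/40271) = 50098/(57 + 132) + 5134*(-1/40271) = 50098/189 - 5134/40271 = 288075176/1087317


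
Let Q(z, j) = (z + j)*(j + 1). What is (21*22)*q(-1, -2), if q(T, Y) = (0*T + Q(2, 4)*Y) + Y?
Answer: -28644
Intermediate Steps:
Q(z, j) = (1 + j)*(j + z) (Q(z, j) = (j + z)*(1 + j) = (1 + j)*(j + z))
q(T, Y) = 31*Y (q(T, Y) = (0*T + (4 + 2 + 4² + 4*2)*Y) + Y = (0 + (4 + 2 + 16 + 8)*Y) + Y = (0 + 30*Y) + Y = 30*Y + Y = 31*Y)
(21*22)*q(-1, -2) = (21*22)*(31*(-2)) = 462*(-62) = -28644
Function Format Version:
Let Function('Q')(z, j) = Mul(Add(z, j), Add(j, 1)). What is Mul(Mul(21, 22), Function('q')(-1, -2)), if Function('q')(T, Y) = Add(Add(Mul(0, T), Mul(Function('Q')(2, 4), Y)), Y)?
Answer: -28644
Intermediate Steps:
Function('Q')(z, j) = Mul(Add(1, j), Add(j, z)) (Function('Q')(z, j) = Mul(Add(j, z), Add(1, j)) = Mul(Add(1, j), Add(j, z)))
Function('q')(T, Y) = Mul(31, Y) (Function('q')(T, Y) = Add(Add(Mul(0, T), Mul(Add(4, 2, Pow(4, 2), Mul(4, 2)), Y)), Y) = Add(Add(0, Mul(Add(4, 2, 16, 8), Y)), Y) = Add(Add(0, Mul(30, Y)), Y) = Add(Mul(30, Y), Y) = Mul(31, Y))
Mul(Mul(21, 22), Function('q')(-1, -2)) = Mul(Mul(21, 22), Mul(31, -2)) = Mul(462, -62) = -28644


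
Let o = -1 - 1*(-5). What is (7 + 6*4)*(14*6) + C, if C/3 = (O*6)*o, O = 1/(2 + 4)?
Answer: 2616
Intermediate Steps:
o = 4 (o = -1 + 5 = 4)
O = ⅙ (O = 1/6 = ⅙ ≈ 0.16667)
C = 12 (C = 3*(((⅙)*6)*4) = 3*(1*4) = 3*4 = 12)
(7 + 6*4)*(14*6) + C = (7 + 6*4)*(14*6) + 12 = (7 + 24)*84 + 12 = 31*84 + 12 = 2604 + 12 = 2616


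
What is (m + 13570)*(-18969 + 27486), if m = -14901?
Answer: -11336127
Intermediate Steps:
(m + 13570)*(-18969 + 27486) = (-14901 + 13570)*(-18969 + 27486) = -1331*8517 = -11336127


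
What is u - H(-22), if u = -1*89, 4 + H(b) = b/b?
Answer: -86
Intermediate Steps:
H(b) = -3 (H(b) = -4 + b/b = -4 + 1 = -3)
u = -89
u - H(-22) = -89 - 1*(-3) = -89 + 3 = -86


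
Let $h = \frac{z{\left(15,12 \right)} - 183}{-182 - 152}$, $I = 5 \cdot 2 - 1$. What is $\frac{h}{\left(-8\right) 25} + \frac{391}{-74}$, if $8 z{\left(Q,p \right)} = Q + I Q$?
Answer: $- \frac{52261909}{9886400} \approx -5.2862$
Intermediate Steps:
$I = 9$ ($I = 10 - 1 = 9$)
$z{\left(Q,p \right)} = \frac{5 Q}{4}$ ($z{\left(Q,p \right)} = \frac{Q + 9 Q}{8} = \frac{10 Q}{8} = \frac{5 Q}{4}$)
$h = \frac{657}{1336}$ ($h = \frac{\frac{5}{4} \cdot 15 - 183}{-182 - 152} = \frac{\frac{75}{4} - 183}{-334} = \left(- \frac{657}{4}\right) \left(- \frac{1}{334}\right) = \frac{657}{1336} \approx 0.49177$)
$\frac{h}{\left(-8\right) 25} + \frac{391}{-74} = \frac{657}{1336 \left(\left(-8\right) 25\right)} + \frac{391}{-74} = \frac{657}{1336 \left(-200\right)} + 391 \left(- \frac{1}{74}\right) = \frac{657}{1336} \left(- \frac{1}{200}\right) - \frac{391}{74} = - \frac{657}{267200} - \frac{391}{74} = - \frac{52261909}{9886400}$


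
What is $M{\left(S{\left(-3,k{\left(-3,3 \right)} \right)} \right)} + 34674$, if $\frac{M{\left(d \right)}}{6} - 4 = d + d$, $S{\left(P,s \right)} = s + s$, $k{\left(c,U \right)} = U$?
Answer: $34770$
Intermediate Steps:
$S{\left(P,s \right)} = 2 s$
$M{\left(d \right)} = 24 + 12 d$ ($M{\left(d \right)} = 24 + 6 \left(d + d\right) = 24 + 6 \cdot 2 d = 24 + 12 d$)
$M{\left(S{\left(-3,k{\left(-3,3 \right)} \right)} \right)} + 34674 = \left(24 + 12 \cdot 2 \cdot 3\right) + 34674 = \left(24 + 12 \cdot 6\right) + 34674 = \left(24 + 72\right) + 34674 = 96 + 34674 = 34770$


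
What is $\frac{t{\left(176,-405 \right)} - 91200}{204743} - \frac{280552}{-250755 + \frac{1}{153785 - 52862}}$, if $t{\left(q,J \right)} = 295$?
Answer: $\frac{437074488198451}{647677527721994} \approx 0.67483$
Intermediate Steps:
$\frac{t{\left(176,-405 \right)} - 91200}{204743} - \frac{280552}{-250755 + \frac{1}{153785 - 52862}} = \frac{295 - 91200}{204743} - \frac{280552}{-250755 + \frac{1}{153785 - 52862}} = \left(295 - 91200\right) \frac{1}{204743} - \frac{280552}{-250755 + \frac{1}{100923}} = \left(-90905\right) \frac{1}{204743} - \frac{280552}{-250755 + \frac{1}{100923}} = - \frac{90905}{204743} - \frac{280552}{- \frac{25306946864}{100923}} = - \frac{90905}{204743} - - \frac{3539268687}{3163368358} = - \frac{90905}{204743} + \frac{3539268687}{3163368358} = \frac{437074488198451}{647677527721994}$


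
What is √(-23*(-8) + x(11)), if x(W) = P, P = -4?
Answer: 6*√5 ≈ 13.416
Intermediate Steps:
x(W) = -4
√(-23*(-8) + x(11)) = √(-23*(-8) - 4) = √(184 - 4) = √180 = 6*√5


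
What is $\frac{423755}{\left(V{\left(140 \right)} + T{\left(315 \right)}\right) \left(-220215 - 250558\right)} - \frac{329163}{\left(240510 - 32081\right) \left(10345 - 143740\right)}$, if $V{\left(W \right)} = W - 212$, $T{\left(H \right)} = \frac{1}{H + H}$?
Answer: $\frac{2476526005187750797}{197902581784001430895} \approx 0.012514$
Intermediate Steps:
$T{\left(H \right)} = \frac{1}{2 H}$
$V{\left(W \right)} = -212 + W$
$\frac{423755}{\left(V{\left(140 \right)} + T{\left(315 \right)}\right) \left(-220215 - 250558\right)} - \frac{329163}{\left(240510 - 32081\right) \left(10345 - 143740\right)} = \frac{423755}{\left(\left(-212 + 140\right) + \frac{1}{2 \cdot 315}\right) \left(-220215 - 250558\right)} - \frac{329163}{\left(240510 - 32081\right) \left(10345 - 143740\right)} = \frac{423755}{\left(-72 + \frac{1}{2} \cdot \frac{1}{315}\right) \left(-470773\right)} - \frac{329163}{208429 \left(-133395\right)} = \frac{423755}{\left(-72 + \frac{1}{630}\right) \left(-470773\right)} - \frac{329163}{-27803386455} = \frac{423755}{\left(- \frac{45359}{630}\right) \left(-470773\right)} - - \frac{109721}{9267795485} = \frac{423755}{\frac{21353792507}{630}} + \frac{109721}{9267795485} = 423755 \cdot \frac{630}{21353792507} + \frac{109721}{9267795485} = \frac{266965650}{21353792507} + \frac{109721}{9267795485} = \frac{2476526005187750797}{197902581784001430895}$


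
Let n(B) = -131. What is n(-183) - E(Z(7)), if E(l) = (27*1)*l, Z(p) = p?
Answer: -320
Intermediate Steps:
E(l) = 27*l
n(-183) - E(Z(7)) = -131 - 27*7 = -131 - 1*189 = -131 - 189 = -320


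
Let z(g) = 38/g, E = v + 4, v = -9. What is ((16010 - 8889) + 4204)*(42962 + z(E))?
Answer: 486458580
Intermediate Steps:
E = -5 (E = -9 + 4 = -5)
((16010 - 8889) + 4204)*(42962 + z(E)) = ((16010 - 8889) + 4204)*(42962 + 38/(-5)) = (7121 + 4204)*(42962 + 38*(-1/5)) = 11325*(42962 - 38/5) = 11325*(214772/5) = 486458580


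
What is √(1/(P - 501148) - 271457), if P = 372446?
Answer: I*√4496469343608130/128702 ≈ 521.02*I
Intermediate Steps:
√(1/(P - 501148) - 271457) = √(1/(372446 - 501148) - 271457) = √(1/(-128702) - 271457) = √(-1/128702 - 271457) = √(-34937058815/128702) = I*√4496469343608130/128702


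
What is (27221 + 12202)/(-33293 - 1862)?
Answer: -39423/35155 ≈ -1.1214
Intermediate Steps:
(27221 + 12202)/(-33293 - 1862) = 39423/(-35155) = 39423*(-1/35155) = -39423/35155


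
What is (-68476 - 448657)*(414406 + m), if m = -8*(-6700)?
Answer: -242021346798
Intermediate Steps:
m = 53600
(-68476 - 448657)*(414406 + m) = (-68476 - 448657)*(414406 + 53600) = -517133*468006 = -242021346798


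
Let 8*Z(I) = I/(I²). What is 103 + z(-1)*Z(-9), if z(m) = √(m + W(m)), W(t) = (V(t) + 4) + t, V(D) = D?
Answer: 7415/72 ≈ 102.99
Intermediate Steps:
Z(I) = 1/(8*I) (Z(I) = (I/(I²))/8 = (I/I²)/8 = 1/(8*I))
W(t) = 4 + 2*t (W(t) = (t + 4) + t = (4 + t) + t = 4 + 2*t)
z(m) = √(4 + 3*m) (z(m) = √(m + (4 + 2*m)) = √(4 + 3*m))
103 + z(-1)*Z(-9) = 103 + √(4 + 3*(-1))*((⅛)/(-9)) = 103 + √(4 - 3)*((⅛)*(-⅑)) = 103 + √1*(-1/72) = 103 + 1*(-1/72) = 103 - 1/72 = 7415/72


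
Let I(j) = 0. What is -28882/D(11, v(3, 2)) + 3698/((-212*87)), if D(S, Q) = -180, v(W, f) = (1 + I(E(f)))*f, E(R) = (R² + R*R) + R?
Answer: 11084041/69165 ≈ 160.26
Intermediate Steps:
E(R) = R + 2*R² (E(R) = (R² + R²) + R = 2*R² + R = R + 2*R²)
v(W, f) = f (v(W, f) = (1 + 0)*f = 1*f = f)
-28882/D(11, v(3, 2)) + 3698/((-212*87)) = -28882/(-180) + 3698/((-212*87)) = -28882*(-1/180) + 3698/(-18444) = 14441/90 + 3698*(-1/18444) = 14441/90 - 1849/9222 = 11084041/69165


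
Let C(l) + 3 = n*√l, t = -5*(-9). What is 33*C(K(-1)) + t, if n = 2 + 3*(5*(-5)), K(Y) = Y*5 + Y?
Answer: -54 - 2409*I*√6 ≈ -54.0 - 5900.8*I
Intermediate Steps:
K(Y) = 6*Y (K(Y) = 5*Y + Y = 6*Y)
n = -73 (n = 2 + 3*(-25) = 2 - 75 = -73)
t = 45
C(l) = -3 - 73*√l
33*C(K(-1)) + t = 33*(-3 - 73*I*√6) + 45 = (-99 - 2409*I*√6) + 45 = -54 - 2409*I*√6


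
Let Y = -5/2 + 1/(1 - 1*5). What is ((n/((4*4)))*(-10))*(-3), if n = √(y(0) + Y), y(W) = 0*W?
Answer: 15*I*√11/16 ≈ 3.1093*I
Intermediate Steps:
y(W) = 0
Y = -11/4 (Y = -5*½ + 1/(1 - 5) = -5/2 + 1/(-4) = -5/2 + 1*(-¼) = -5/2 - ¼ = -11/4 ≈ -2.7500)
n = I*√11/2 (n = √(0 - 11/4) = √(-11/4) = I*√11/2 ≈ 1.6583*I)
((n/((4*4)))*(-10))*(-3) = (((I*√11/2)/((4*4)))*(-10))*(-3) = (((I*√11/2)/16)*(-10))*(-3) = (((I*√11/2)*(1/16))*(-10))*(-3) = ((I*√11/32)*(-10))*(-3) = -5*I*√11/16*(-3) = 15*I*√11/16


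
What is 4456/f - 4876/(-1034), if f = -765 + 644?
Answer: -182614/5687 ≈ -32.111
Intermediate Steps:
f = -121
4456/f - 4876/(-1034) = 4456/(-121) - 4876/(-1034) = 4456*(-1/121) - 4876*(-1/1034) = -4456/121 + 2438/517 = -182614/5687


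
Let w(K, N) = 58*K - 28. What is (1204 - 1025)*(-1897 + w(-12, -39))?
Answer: -469159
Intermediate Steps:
w(K, N) = -28 + 58*K
(1204 - 1025)*(-1897 + w(-12, -39)) = (1204 - 1025)*(-1897 + (-28 + 58*(-12))) = 179*(-1897 + (-28 - 696)) = 179*(-1897 - 724) = 179*(-2621) = -469159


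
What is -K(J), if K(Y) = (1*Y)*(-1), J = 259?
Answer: 259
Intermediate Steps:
K(Y) = -Y (K(Y) = Y*(-1) = -Y)
-K(J) = -(-1)*259 = -1*(-259) = 259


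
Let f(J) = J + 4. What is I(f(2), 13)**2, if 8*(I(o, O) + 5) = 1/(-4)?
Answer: 25921/1024 ≈ 25.313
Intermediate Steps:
f(J) = 4 + J
I(o, O) = -161/32 (I(o, O) = -5 + (1/8)/(-4) = -5 + (1/8)*(-1/4) = -5 - 1/32 = -161/32)
I(f(2), 13)**2 = (-161/32)**2 = 25921/1024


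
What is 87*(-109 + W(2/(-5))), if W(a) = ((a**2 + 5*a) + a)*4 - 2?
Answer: -260913/25 ≈ -10437.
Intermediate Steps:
W(a) = -2 + 4*a**2 + 24*a (W(a) = (a**2 + 6*a)*4 - 2 = (4*a**2 + 24*a) - 2 = -2 + 4*a**2 + 24*a)
87*(-109 + W(2/(-5))) = 87*(-109 + (-2 + 4*(2/(-5))**2 + 24*(2/(-5)))) = 87*(-109 + (-2 + 4*(2*(-1/5))**2 + 24*(2*(-1/5)))) = 87*(-109 + (-2 + 4*(-2/5)**2 + 24*(-2/5))) = 87*(-109 + (-2 + 4*(4/25) - 48/5)) = 87*(-109 + (-2 + 16/25 - 48/5)) = 87*(-109 - 274/25) = 87*(-2999/25) = -260913/25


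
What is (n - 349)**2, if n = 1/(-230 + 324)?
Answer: 1076168025/8836 ≈ 1.2179e+5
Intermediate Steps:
n = 1/94 ≈ 0.010638
(n - 349)**2 = (1/94 - 349)**2 = (-32805/94)**2 = 1076168025/8836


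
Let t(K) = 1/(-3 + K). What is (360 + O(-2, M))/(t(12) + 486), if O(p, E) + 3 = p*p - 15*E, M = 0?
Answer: 3249/4375 ≈ 0.74263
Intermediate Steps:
O(p, E) = -3 + p² - 15*E (O(p, E) = -3 + (p*p - 15*E) = -3 + (p² - 15*E) = -3 + p² - 15*E)
(360 + O(-2, M))/(t(12) + 486) = (360 + (-3 + (-2)² - 15*0))/(1/(-3 + 12) + 486) = (360 + (-3 + 4 + 0))/(1/9 + 486) = (360 + 1)/(⅑ + 486) = 361/(4375/9) = 361*(9/4375) = 3249/4375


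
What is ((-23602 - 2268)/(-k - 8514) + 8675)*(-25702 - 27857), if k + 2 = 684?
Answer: -194275948365/418 ≈ -4.6478e+8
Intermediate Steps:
k = 682 (k = -2 + 684 = 682)
((-23602 - 2268)/(-k - 8514) + 8675)*(-25702 - 27857) = ((-23602 - 2268)/(-1*682 - 8514) + 8675)*(-25702 - 27857) = (-25870/(-682 - 8514) + 8675)*(-53559) = (-25870/(-9196) + 8675)*(-53559) = (-25870*(-1/9196) + 8675)*(-53559) = (12935/4598 + 8675)*(-53559) = (39900585/4598)*(-53559) = -194275948365/418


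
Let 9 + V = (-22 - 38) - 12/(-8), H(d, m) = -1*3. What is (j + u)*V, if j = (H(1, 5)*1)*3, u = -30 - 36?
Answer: 10125/2 ≈ 5062.5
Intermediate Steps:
H(d, m) = -3
u = -66
j = -9 (j = -3*1*3 = -3*3 = -9)
V = -135/2 (V = -9 + ((-22 - 38) - 12/(-8)) = -9 + (-60 - 12*(-⅛)) = -9 + (-60 + 3/2) = -9 - 117/2 = -135/2 ≈ -67.500)
(j + u)*V = (-9 - 66)*(-135/2) = -75*(-135/2) = 10125/2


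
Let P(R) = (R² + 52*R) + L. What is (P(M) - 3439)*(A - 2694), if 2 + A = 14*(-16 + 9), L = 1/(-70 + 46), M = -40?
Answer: 131397629/12 ≈ 1.0950e+7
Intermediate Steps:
L = -1/24 (L = 1/(-24) = -1/24 ≈ -0.041667)
P(R) = -1/24 + R² + 52*R (P(R) = (R² + 52*R) - 1/24 = -1/24 + R² + 52*R)
A = -100 (A = -2 + 14*(-16 + 9) = -2 + 14*(-7) = -2 - 98 = -100)
(P(M) - 3439)*(A - 2694) = ((-1/24 + (-40)² + 52*(-40)) - 3439)*(-100 - 2694) = ((-1/24 + 1600 - 2080) - 3439)*(-2794) = (-11521/24 - 3439)*(-2794) = -94057/24*(-2794) = 131397629/12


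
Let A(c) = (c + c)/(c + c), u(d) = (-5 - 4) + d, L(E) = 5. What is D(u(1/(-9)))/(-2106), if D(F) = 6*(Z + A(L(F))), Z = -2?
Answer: 1/351 ≈ 0.0028490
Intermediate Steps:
u(d) = -9 + d
A(c) = 1 (A(c) = (2*c)/((2*c)) = (2*c)*(1/(2*c)) = 1)
D(F) = -6 (D(F) = 6*(-2 + 1) = 6*(-1) = -6)
D(u(1/(-9)))/(-2106) = -6/(-2106) = -6*(-1/2106) = 1/351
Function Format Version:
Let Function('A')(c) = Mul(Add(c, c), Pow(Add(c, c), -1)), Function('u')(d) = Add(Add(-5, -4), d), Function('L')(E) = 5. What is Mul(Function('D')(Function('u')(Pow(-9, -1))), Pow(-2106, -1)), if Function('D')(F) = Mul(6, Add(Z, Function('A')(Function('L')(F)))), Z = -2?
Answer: Rational(1, 351) ≈ 0.0028490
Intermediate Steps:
Function('u')(d) = Add(-9, d)
Function('A')(c) = 1 (Function('A')(c) = Mul(Mul(2, c), Pow(Mul(2, c), -1)) = Mul(Mul(2, c), Mul(Rational(1, 2), Pow(c, -1))) = 1)
Function('D')(F) = -6 (Function('D')(F) = Mul(6, Add(-2, 1)) = Mul(6, -1) = -6)
Mul(Function('D')(Function('u')(Pow(-9, -1))), Pow(-2106, -1)) = Mul(-6, Pow(-2106, -1)) = Mul(-6, Rational(-1, 2106)) = Rational(1, 351)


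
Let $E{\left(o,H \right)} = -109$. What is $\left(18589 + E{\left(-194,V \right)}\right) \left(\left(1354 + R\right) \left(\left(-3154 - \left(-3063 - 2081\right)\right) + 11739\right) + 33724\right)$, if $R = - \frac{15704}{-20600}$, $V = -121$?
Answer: $\frac{177336424287792}{515} \approx 3.4434 \cdot 10^{11}$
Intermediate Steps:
$R = \frac{1963}{2575}$ ($R = \left(-15704\right) \left(- \frac{1}{20600}\right) = \frac{1963}{2575} \approx 0.76233$)
$\left(18589 + E{\left(-194,V \right)}\right) \left(\left(1354 + R\right) \left(\left(-3154 - \left(-3063 - 2081\right)\right) + 11739\right) + 33724\right) = \left(18589 - 109\right) \left(\left(1354 + \frac{1963}{2575}\right) \left(\left(-3154 - \left(-3063 - 2081\right)\right) + 11739\right) + 33724\right) = 18480 \left(\frac{3488513 \left(\left(-3154 - -5144\right) + 11739\right)}{2575} + 33724\right) = 18480 \left(\frac{3488513 \left(\left(-3154 + 5144\right) + 11739\right)}{2575} + 33724\right) = 18480 \left(\frac{3488513 \left(1990 + 11739\right)}{2575} + 33724\right) = 18480 \left(\frac{3488513}{2575} \cdot 13729 + 33724\right) = 18480 \left(\frac{47893794977}{2575} + 33724\right) = 18480 \cdot \frac{47980634277}{2575} = \frac{177336424287792}{515}$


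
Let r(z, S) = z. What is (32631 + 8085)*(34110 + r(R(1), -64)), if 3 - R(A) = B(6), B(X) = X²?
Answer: 1387479132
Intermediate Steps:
R(A) = -33 (R(A) = 3 - 1*6² = 3 - 1*36 = 3 - 36 = -33)
(32631 + 8085)*(34110 + r(R(1), -64)) = (32631 + 8085)*(34110 - 33) = 40716*34077 = 1387479132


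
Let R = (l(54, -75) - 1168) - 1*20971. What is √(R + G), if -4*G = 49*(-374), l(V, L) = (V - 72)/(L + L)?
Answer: 3*I*√195082/10 ≈ 132.5*I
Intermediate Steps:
l(V, L) = (-72 + V)/(2*L) (l(V, L) = (-72 + V)/((2*L)) = (-72 + V)*(1/(2*L)) = (-72 + V)/(2*L))
G = 9163/2 (G = -49*(-374)/4 = -¼*(-18326) = 9163/2 ≈ 4581.5)
R = -553472/25 (R = ((½)*(-72 + 54)/(-75) - 1168) - 1*20971 = ((½)*(-1/75)*(-18) - 1168) - 20971 = (3/25 - 1168) - 20971 = -29197/25 - 20971 = -553472/25 ≈ -22139.)
√(R + G) = √(-553472/25 + 9163/2) = √(-877869/50) = 3*I*√195082/10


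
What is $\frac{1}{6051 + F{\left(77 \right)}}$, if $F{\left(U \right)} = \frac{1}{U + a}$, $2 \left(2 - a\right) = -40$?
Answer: $\frac{99}{599050} \approx 0.00016526$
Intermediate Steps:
$a = 22$ ($a = 2 - -20 = 2 + 20 = 22$)
$F{\left(U \right)} = \frac{1}{22 + U}$ ($F{\left(U \right)} = \frac{1}{U + 22} = \frac{1}{22 + U}$)
$\frac{1}{6051 + F{\left(77 \right)}} = \frac{1}{6051 + \frac{1}{22 + 77}} = \frac{1}{6051 + \frac{1}{99}} = \frac{1}{\frac{599050}{99}} = \frac{99}{599050}$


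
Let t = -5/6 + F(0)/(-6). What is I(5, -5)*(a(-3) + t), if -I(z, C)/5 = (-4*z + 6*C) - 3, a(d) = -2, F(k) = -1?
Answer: -2120/3 ≈ -706.67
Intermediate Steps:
I(z, C) = 15 - 30*C + 20*z (I(z, C) = -5*((-4*z + 6*C) - 3) = -5*(-3 - 4*z + 6*C) = 15 - 30*C + 20*z)
t = -⅔ (t = -5/6 - 1/(-6) = -5*⅙ - 1*(-⅙) = -⅚ + ⅙ = -⅔ ≈ -0.66667)
I(5, -5)*(a(-3) + t) = (15 - 30*(-5) + 20*5)*(-2 - ⅔) = (15 + 150 + 100)*(-8/3) = 265*(-8/3) = -2120/3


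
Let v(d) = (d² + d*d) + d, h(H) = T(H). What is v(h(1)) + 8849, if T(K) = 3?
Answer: 8870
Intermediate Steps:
h(H) = 3
v(d) = d + 2*d² (v(d) = (d² + d²) + d = 2*d² + d = d + 2*d²)
v(h(1)) + 8849 = 3*(1 + 2*3) + 8849 = 3*(1 + 6) + 8849 = 3*7 + 8849 = 21 + 8849 = 8870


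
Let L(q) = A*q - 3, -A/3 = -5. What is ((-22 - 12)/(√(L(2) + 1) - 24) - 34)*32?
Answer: -142528/137 + 544*√7/137 ≈ -1029.8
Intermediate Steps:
A = 15 (A = -3*(-5) = 15)
L(q) = -3 + 15*q (L(q) = 15*q - 3 = -3 + 15*q)
((-22 - 12)/(√(L(2) + 1) - 24) - 34)*32 = ((-22 - 12)/(√((-3 + 15*2) + 1) - 24) - 34)*32 = (-34/(√((-3 + 30) + 1) - 24) - 34)*32 = (-34/(√(27 + 1) - 24) - 34)*32 = (-34/(√28 - 24) - 34)*32 = (-34/(2*√7 - 24) - 34)*32 = (-34/(-24 + 2*√7) - 34)*32 = (-34 - 34/(-24 + 2*√7))*32 = -1088 - 1088/(-24 + 2*√7)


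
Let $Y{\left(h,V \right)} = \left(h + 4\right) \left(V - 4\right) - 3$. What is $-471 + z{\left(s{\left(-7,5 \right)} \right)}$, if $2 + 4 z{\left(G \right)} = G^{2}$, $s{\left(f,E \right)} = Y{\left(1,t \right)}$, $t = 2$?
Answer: $- \frac{1717}{4} \approx -429.25$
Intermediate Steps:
$Y{\left(h,V \right)} = -3 + \left(-4 + V\right) \left(4 + h\right)$ ($Y{\left(h,V \right)} = \left(4 + h\right) \left(-4 + V\right) - 3 = \left(-4 + V\right) \left(4 + h\right) - 3 = -3 + \left(-4 + V\right) \left(4 + h\right)$)
$s{\left(f,E \right)} = -13$ ($s{\left(f,E \right)} = -19 - 4 + 4 \cdot 2 + 2 \cdot 1 = -19 - 4 + 8 + 2 = -13$)
$z{\left(G \right)} = - \frac{1}{2} + \frac{G^{2}}{4}$
$-471 + z{\left(s{\left(-7,5 \right)} \right)} = -471 - \left(\frac{1}{2} - \frac{\left(-13\right)^{2}}{4}\right) = -471 + \left(- \frac{1}{2} + \frac{1}{4} \cdot 169\right) = -471 + \left(- \frac{1}{2} + \frac{169}{4}\right) = -471 + \frac{167}{4} = - \frac{1717}{4}$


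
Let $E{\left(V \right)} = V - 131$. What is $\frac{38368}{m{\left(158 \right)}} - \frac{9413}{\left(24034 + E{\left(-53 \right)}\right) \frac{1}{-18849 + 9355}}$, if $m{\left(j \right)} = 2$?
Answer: $\frac{273452711}{11925} \approx 22931.0$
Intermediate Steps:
$E{\left(V \right)} = -131 + V$
$\frac{38368}{m{\left(158 \right)}} - \frac{9413}{\left(24034 + E{\left(-53 \right)}\right) \frac{1}{-18849 + 9355}} = \frac{38368}{2} - \frac{9413}{\left(24034 - 184\right) \frac{1}{-18849 + 9355}} = 38368 \cdot \frac{1}{2} - \frac{9413}{\left(24034 - 184\right) \frac{1}{-9494}} = 19184 - \frac{9413}{23850 \left(- \frac{1}{9494}\right)} = 19184 - \frac{9413}{- \frac{11925}{4747}} = 19184 - - \frac{44683511}{11925} = 19184 + \frac{44683511}{11925} = \frac{273452711}{11925}$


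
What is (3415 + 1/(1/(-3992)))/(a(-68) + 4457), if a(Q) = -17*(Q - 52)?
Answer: -577/6497 ≈ -0.088810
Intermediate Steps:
a(Q) = 884 - 17*Q (a(Q) = -17*(-52 + Q) = 884 - 17*Q)
(3415 + 1/(1/(-3992)))/(a(-68) + 4457) = (3415 + 1/(1/(-3992)))/((884 - 17*(-68)) + 4457) = (3415 + 1/(-1/3992))/((884 + 1156) + 4457) = (3415 - 3992)/(2040 + 4457) = -577/6497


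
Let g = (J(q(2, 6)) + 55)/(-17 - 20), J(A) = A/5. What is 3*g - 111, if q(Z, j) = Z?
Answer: -21366/185 ≈ -115.49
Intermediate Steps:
J(A) = A/5 (J(A) = A*(⅕) = A/5)
g = -277/185 (g = ((⅕)*2 + 55)/(-17 - 20) = (⅖ + 55)/(-37) = (277/5)*(-1/37) = -277/185 ≈ -1.4973)
3*g - 111 = 3*(-277/185) - 111 = -831/185 - 111 = -21366/185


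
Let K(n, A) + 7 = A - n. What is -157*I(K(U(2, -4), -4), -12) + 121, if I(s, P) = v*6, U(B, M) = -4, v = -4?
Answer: 3889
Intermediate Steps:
K(n, A) = -7 + A - n (K(n, A) = -7 + (A - n) = -7 + A - n)
I(s, P) = -24 (I(s, P) = -4*6 = -24)
-157*I(K(U(2, -4), -4), -12) + 121 = -157*(-24) + 121 = 3768 + 121 = 3889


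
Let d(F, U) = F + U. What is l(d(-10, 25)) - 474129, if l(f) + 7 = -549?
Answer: -474685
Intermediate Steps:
l(f) = -556 (l(f) = -7 - 549 = -556)
l(d(-10, 25)) - 474129 = -556 - 474129 = -474685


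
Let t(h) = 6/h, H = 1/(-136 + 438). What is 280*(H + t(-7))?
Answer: -36100/151 ≈ -239.07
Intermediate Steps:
H = 1/302 ≈ 0.0033113
280*(H + t(-7)) = 280*(1/302 + 6/(-7)) = 280*(1/302 + 6*(-1/7)) = 280*(1/302 - 6/7) = 280*(-1805/2114) = -36100/151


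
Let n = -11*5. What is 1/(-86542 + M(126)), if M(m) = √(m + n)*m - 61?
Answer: -86603/7498952413 - 126*√71/7498952413 ≈ -1.1690e-5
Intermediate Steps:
n = -55
M(m) = -61 + m*√(-55 + m) (M(m) = √(m - 55)*m - 61 = √(-55 + m)*m - 61 = m*√(-55 + m) - 61 = -61 + m*√(-55 + m))
1/(-86542 + M(126)) = 1/(-86542 + (-61 + 126*√(-55 + 126))) = 1/(-86542 + (-61 + 126*√71)) = 1/(-86603 + 126*√71)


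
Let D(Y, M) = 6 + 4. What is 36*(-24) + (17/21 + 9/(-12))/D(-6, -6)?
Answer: -145151/168 ≈ -863.99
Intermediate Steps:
D(Y, M) = 10
36*(-24) + (17/21 + 9/(-12))/D(-6, -6) = 36*(-24) + (17/21 + 9/(-12))/10 = -864 + (17*(1/21) + 9*(-1/12))*(⅒) = -864 + (17/21 - ¾)*(⅒) = -864 + (5/84)*(⅒) = -864 + 1/168 = -145151/168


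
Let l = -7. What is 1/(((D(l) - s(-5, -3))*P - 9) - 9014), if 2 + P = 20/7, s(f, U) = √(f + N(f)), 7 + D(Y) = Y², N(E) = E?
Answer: -440363/3957542641 + 42*I*√10/3957542641 ≈ -0.00011127 + 3.356e-8*I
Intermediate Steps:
D(Y) = -7 + Y²
s(f, U) = √2*√f (s(f, U) = √(f + f) = √(2*f) = √2*√f)
P = 6/7 (P = -2 + 20/7 = 6/7 ≈ 0.85714)
1/(((D(l) - s(-5, -3))*P - 9) - 9014) = 1/((((-7 + (-7)²) - √2*√(-5))*(6/7) - 9) - 9014) = 1/((((-7 + 49) - √2*I*√5)*(6/7) - 9) - 9014) = 1/(((42 - I*√10)*(6/7) - 9) - 9014) = 1/(((36 - 6*I*√10/7) - 9) - 9014) = 1/((27 - 6*I*√10/7) - 9014) = 1/(-8987 - 6*I*√10/7)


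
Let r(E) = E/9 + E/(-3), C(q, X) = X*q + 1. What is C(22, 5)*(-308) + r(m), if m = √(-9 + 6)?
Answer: -34188 - 2*I*√3/9 ≈ -34188.0 - 0.3849*I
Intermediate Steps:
C(q, X) = 1 + X*q
m = I*√3 (m = √(-3) = I*√3 ≈ 1.732*I)
r(E) = -2*E/9 (r(E) = E*(⅑) + E*(-⅓) = E/9 - E/3 = -2*E/9)
C(22, 5)*(-308) + r(m) = (1 + 5*22)*(-308) - 2*I*√3/9 = (1 + 110)*(-308) - 2*I*√3/9 = 111*(-308) - 2*I*√3/9 = -34188 - 2*I*√3/9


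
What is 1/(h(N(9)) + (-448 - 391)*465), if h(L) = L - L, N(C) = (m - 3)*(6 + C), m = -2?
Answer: -1/390135 ≈ -2.5632e-6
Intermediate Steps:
N(C) = -30 - 5*C (N(C) = (-2 - 3)*(6 + C) = -5*(6 + C) = -30 - 5*C)
h(L) = 0
1/(h(N(9)) + (-448 - 391)*465) = 1/(0 + (-448 - 391)*465) = 1/(0 - 839*465) = 1/(0 - 390135) = 1/(-390135) = -1/390135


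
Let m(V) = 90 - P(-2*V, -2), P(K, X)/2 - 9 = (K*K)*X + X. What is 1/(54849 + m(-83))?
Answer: 1/165149 ≈ 6.0551e-6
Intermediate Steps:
P(K, X) = 18 + 2*X + 2*X*K² (P(K, X) = 18 + 2*((K*K)*X + X) = 18 + 2*(K²*X + X) = 18 + 2*(X*K² + X) = 18 + 2*(X + X*K²) = 18 + (2*X + 2*X*K²) = 18 + 2*X + 2*X*K²)
m(V) = 76 + 16*V² (m(V) = 90 - (18 + 2*(-2) + 2*(-2)*(-2*V)²) = 90 - (18 - 4 + 2*(-2)*(4*V²)) = 90 - (18 - 4 - 16*V²) = 90 - (14 - 16*V²) = 90 + (-14 + 16*V²) = 76 + 16*V²)
1/(54849 + m(-83)) = 1/(54849 + (76 + 16*(-83)²)) = 1/(54849 + (76 + 16*6889)) = 1/(54849 + (76 + 110224)) = 1/(54849 + 110300) = 1/165149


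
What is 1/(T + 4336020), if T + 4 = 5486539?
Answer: 1/9822555 ≈ 1.0181e-7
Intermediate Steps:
T = 5486535 (T = -4 + 5486539 = 5486535)
1/(T + 4336020) = 1/(5486535 + 4336020) = 1/9822555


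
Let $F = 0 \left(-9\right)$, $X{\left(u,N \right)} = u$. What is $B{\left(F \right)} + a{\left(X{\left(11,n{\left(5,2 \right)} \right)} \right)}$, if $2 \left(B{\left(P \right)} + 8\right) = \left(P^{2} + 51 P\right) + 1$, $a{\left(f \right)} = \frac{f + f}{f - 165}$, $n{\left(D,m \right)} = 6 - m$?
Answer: $- \frac{107}{14} \approx -7.6429$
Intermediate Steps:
$a{\left(f \right)} = \frac{2 f}{-165 + f}$
$F = 0$
$B{\left(P \right)} = - \frac{15}{2} + \frac{P^{2}}{2} + \frac{51 P}{2}$ ($B{\left(P \right)} = -8 + \frac{\left(P^{2} + 51 P\right) + 1}{2} = -8 + \frac{1 + P^{2} + 51 P}{2} = -8 + \left(\frac{1}{2} + \frac{P^{2}}{2} + \frac{51 P}{2}\right) = - \frac{15}{2} + \frac{P^{2}}{2} + \frac{51 P}{2}$)
$B{\left(F \right)} + a{\left(X{\left(11,n{\left(5,2 \right)} \right)} \right)} = \left(- \frac{15}{2} + \frac{0^{2}}{2} + \frac{51}{2} \cdot 0\right) + 2 \cdot 11 \frac{1}{-165 + 11} = \left(- \frac{15}{2} + \frac{1}{2} \cdot 0 + 0\right) + 2 \cdot 11 \frac{1}{-154} = \left(- \frac{15}{2} + 0 + 0\right) + 2 \cdot 11 \left(- \frac{1}{154}\right) = - \frac{15}{2} - \frac{1}{7} = - \frac{107}{14}$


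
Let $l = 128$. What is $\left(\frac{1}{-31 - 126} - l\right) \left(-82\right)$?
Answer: $\frac{1647954}{157} \approx 10497.0$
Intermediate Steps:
$\left(\frac{1}{-31 - 126} - l\right) \left(-82\right) = \left(\frac{1}{-31 - 126} - 128\right) \left(-82\right) = \left(\frac{1}{-157} - 128\right) \left(-82\right) = \left(- \frac{1}{157} - 128\right) \left(-82\right) = \left(- \frac{20097}{157}\right) \left(-82\right) = \frac{1647954}{157}$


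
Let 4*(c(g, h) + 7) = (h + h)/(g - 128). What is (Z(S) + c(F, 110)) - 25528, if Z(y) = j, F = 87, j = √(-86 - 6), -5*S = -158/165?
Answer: -1046990/41 + 2*I*√23 ≈ -25536.0 + 9.5917*I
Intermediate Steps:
S = 158/825 (S = -(-158)/(5*165) = -⅕*(-158/165) = 158/825 ≈ 0.19152)
j = 2*I*√23 (j = √(-92) = 2*I*√23 ≈ 9.5917*I)
Z(y) = 2*I*√23
c(g, h) = -7 + h/(2*(-128 + g)) (c(g, h) = -7 + ((h + h)/(g - 128))/4 = -7 + ((2*h)/(-128 + g))/4 = -7 + (2*h/(-128 + g))/4 = -7 + h/(2*(-128 + g)))
(Z(S) + c(F, 110)) - 25528 = (2*I*√23 + (1792 + 110 - 14*87)/(2*(-128 + 87))) - 25528 = (2*I*√23 + (½)*(1792 + 110 - 1218)/(-41)) - 25528 = (2*I*√23 + (½)*(-1/41)*684) - 25528 = (2*I*√23 - 342/41) - 25528 = (-342/41 + 2*I*√23) - 25528 = -1046990/41 + 2*I*√23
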